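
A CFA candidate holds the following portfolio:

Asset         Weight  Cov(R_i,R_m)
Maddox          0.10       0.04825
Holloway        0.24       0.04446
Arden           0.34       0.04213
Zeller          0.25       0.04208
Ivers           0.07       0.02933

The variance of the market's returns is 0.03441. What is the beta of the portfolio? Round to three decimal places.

1.232

β_Maddox = 0.04825 / 0.03441 = 1.4022
β_Holloway = 0.04446 / 0.03441 = 1.2921
β_Arden = 0.04213 / 0.03441 = 1.2244
β_Zeller = 0.04208 / 0.03441 = 1.2229
β_Ivers = 0.02933 / 0.03441 = 0.8524
β_P = Σ w_i β_i = 0.10×1.4022 + 0.24×1.2921 + 0.34×1.2244 + 0.25×1.2229 + 0.07×0.8524 = 1.2320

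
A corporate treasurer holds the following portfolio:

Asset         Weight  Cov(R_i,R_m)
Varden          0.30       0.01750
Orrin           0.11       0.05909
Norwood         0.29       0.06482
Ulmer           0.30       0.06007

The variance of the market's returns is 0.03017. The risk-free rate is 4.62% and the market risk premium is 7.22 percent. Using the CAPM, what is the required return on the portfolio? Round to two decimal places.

β_Varden = 0.01750 / 0.03017 = 0.5800
β_Orrin = 0.05909 / 0.03017 = 1.9586
β_Norwood = 0.06482 / 0.03017 = 2.1485
β_Ulmer = 0.06007 / 0.03017 = 1.9911
β_P = Σ w_i β_i = 0.30×0.5800 + 0.11×1.9586 + 0.29×2.1485 + 0.30×1.9911 = 1.6098
E(R_P) = R_f + β_P × MRP = 4.62% + 1.6098 × 7.22% = 16.24%

16.24%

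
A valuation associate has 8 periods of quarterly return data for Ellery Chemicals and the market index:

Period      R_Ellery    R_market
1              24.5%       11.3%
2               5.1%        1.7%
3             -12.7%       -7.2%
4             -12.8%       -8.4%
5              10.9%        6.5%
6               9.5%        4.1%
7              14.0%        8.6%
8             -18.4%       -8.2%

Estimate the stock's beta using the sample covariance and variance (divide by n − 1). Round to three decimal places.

1.900

Mean R_i = (24.5 + 5.1 − 12.7 − 12.8 + 10.9 + 9.5 + 14.0 − 18.4) / 8 = 2.5125%
Mean R_m = (11.3 + 1.7 − 7.2 − 8.4 + 6.5 + 4.1 + 8.6 − 8.2) / 8 = 1.0500%
Σ(R_i − R̄_i)(R_m − R̄_m) = 844.4550  ⇒  Cov = 844.4550 / 7 = 120.6364
Σ(R_m − R̄_m)² = 444.4200  ⇒  Var(R_m) = 444.4200 / 7 = 63.4886
β = Cov / Var(R_m) = 120.6364 / 63.4886 = 1.9001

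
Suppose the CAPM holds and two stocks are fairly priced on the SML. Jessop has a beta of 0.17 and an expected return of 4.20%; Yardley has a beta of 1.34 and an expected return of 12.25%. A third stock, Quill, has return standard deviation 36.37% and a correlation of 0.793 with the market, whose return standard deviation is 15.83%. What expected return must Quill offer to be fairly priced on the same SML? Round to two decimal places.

MRP = (12.25% − 4.20%) / (1.34 − 0.17) = 6.8803%
R_f = 4.20% − 0.17 × 6.8803% = 3.0303%
β_Quill = ρ·σ_i/σ_m = 0.793 × 36.37 / 15.83 = 1.8219
E(R_Quill) = R_f + β × MRP = 3.0303% + 1.8219 × 6.8803% = 15.57%

15.57%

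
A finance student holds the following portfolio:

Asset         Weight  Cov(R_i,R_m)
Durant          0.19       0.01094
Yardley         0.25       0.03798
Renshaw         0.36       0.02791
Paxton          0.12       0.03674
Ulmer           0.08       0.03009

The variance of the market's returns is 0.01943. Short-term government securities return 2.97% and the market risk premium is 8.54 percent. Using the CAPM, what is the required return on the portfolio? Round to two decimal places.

β_Durant = 0.01094 / 0.01943 = 0.5630
β_Yardley = 0.03798 / 0.01943 = 1.9547
β_Renshaw = 0.02791 / 0.01943 = 1.4364
β_Paxton = 0.03674 / 0.01943 = 1.8909
β_Ulmer = 0.03009 / 0.01943 = 1.5486
β_P = Σ w_i β_i = 0.19×0.5630 + 0.25×1.9547 + 0.36×1.4364 + 0.12×1.8909 + 0.08×1.5486 = 1.4635
E(R_P) = R_f + β_P × MRP = 2.97% + 1.4635 × 8.54% = 15.47%

15.47%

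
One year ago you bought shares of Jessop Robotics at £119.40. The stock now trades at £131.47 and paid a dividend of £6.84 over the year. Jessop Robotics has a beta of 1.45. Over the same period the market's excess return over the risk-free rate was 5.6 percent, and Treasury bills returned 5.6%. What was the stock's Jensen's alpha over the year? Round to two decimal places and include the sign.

Realised HPR = (P1 + D1 − P0) / P0 = (131.47 + 6.84 − 119.40) / 119.40 = 18.91 / 119.40 = 15.8375%
CAPM required = R_f + β·MRP = 5.6% + 1.45 × 5.6% = 13.7200%
α = realised − required = 15.8375% − 13.7200% = +2.12%

+2.12%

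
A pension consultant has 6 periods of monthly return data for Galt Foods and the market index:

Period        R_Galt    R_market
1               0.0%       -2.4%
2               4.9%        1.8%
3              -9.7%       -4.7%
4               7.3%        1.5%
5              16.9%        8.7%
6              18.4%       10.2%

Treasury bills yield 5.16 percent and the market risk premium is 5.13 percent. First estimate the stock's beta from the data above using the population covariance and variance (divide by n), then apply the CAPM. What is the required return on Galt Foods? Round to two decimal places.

Mean R_i = (0.0 + 4.9 − 9.7 + 7.3 + 16.9 + 18.4) / 6 = 6.3000%
Mean R_m = (-2.4 + 1.8 − 4.7 + 1.5 + 8.7 + 10.2) / 6 = 2.5167%
Σ(R_i − R̄_i)(R_m − R̄_m) = 304.9400  ⇒  Cov = 304.9400 / 6 = 50.8233
Σ(R_m − R̄_m)² = 175.0683  ⇒  Var(R_m) = 175.0683 / 6 = 29.1781
β = Cov / Var(R_m) = 50.8233 / 29.1781 = 1.7418
E(R) = R_f + β × MRP = 5.16% + 1.7418 × 5.13% = 14.10%

14.10%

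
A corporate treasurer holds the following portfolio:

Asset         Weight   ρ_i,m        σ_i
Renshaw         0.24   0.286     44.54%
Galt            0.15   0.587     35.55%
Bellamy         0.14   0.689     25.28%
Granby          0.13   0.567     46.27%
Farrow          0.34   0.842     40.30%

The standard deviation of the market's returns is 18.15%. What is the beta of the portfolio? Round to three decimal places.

β_Renshaw = 0.286 × 44.54% / 18.15% = 0.7018
β_Galt = 0.587 × 35.55% / 18.15% = 1.1497
β_Bellamy = 0.689 × 25.28% / 18.15% = 0.9597
β_Granby = 0.567 × 46.27% / 18.15% = 1.4455
β_Farrow = 0.842 × 40.30% / 18.15% = 1.8696
β_P = Σ w_i β_i = 0.24×0.7018 + 0.15×1.1497 + 0.14×0.9597 + 0.13×1.4455 + 0.34×1.8696 = 1.2988

1.299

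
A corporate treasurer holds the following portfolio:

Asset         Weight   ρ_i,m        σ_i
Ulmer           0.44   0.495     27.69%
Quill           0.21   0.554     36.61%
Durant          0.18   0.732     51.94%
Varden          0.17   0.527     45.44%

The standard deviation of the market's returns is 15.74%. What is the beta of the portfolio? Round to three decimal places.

1.347

β_Ulmer = 0.495 × 27.69% / 15.74% = 0.8708
β_Quill = 0.554 × 36.61% / 15.74% = 1.2886
β_Durant = 0.732 × 51.94% / 15.74% = 2.4155
β_Varden = 0.527 × 45.44% / 15.74% = 1.5214
β_P = Σ w_i β_i = 0.44×0.8708 + 0.21×1.2886 + 0.18×2.4155 + 0.17×1.5214 = 1.3472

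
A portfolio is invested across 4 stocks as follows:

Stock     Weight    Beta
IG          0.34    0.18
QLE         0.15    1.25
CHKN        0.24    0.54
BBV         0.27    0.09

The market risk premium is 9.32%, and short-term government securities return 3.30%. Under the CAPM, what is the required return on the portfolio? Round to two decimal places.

7.05%

β_P = Σ w_i β_i = 0.34×0.18 + 0.15×1.25 + 0.24×0.54 + 0.27×0.09 = 0.4026
E(R_P) = R_f + β_P × MRP = 3.30% + 0.4026 × 9.32% = 7.05%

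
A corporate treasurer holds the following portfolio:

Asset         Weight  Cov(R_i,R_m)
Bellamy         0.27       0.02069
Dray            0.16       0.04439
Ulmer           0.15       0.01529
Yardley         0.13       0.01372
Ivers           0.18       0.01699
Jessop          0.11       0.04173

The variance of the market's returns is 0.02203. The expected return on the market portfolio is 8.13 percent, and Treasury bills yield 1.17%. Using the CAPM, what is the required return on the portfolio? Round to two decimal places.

β_Bellamy = 0.02069 / 0.02203 = 0.9392
β_Dray = 0.04439 / 0.02203 = 2.0150
β_Ulmer = 0.01529 / 0.02203 = 0.6941
β_Yardley = 0.01372 / 0.02203 = 0.6228
β_Ivers = 0.01699 / 0.02203 = 0.7712
β_Jessop = 0.04173 / 0.02203 = 1.8942
β_P = Σ w_i β_i = 0.27×0.9392 + 0.16×2.0150 + 0.15×0.6941 + 0.13×0.6228 + 0.18×0.7712 + 0.11×1.8942 = 1.1082
MRP = 8.13% − 1.17% = 6.96%
E(R_P) = R_f + β_P × MRP = 1.17% + 1.1082 × 6.96% = 8.88%

8.88%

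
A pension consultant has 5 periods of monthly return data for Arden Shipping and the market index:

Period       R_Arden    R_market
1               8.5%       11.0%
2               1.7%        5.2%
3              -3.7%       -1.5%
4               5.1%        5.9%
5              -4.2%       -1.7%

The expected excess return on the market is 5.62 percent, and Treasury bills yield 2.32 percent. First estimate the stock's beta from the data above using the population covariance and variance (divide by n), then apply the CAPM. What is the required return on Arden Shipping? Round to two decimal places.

7.97%

Mean R_i = (8.5 + 1.7 − 3.7 + 5.1 − 4.2) / 5 = 1.4800%
Mean R_m = (11.0 + 5.2 − 1.5 + 5.9 − 1.7) / 5 = 3.7800%
Σ(R_i − R̄_i)(R_m − R̄_m) = 117.1480  ⇒  Cov = 117.1480 / 5 = 23.4296
Σ(R_m − R̄_m)² = 116.5480  ⇒  Var(R_m) = 116.5480 / 5 = 23.3096
β = Cov / Var(R_m) = 23.4296 / 23.3096 = 1.0051
E(R) = R_f + β × MRP = 2.32% + 1.0051 × 5.62% = 7.97%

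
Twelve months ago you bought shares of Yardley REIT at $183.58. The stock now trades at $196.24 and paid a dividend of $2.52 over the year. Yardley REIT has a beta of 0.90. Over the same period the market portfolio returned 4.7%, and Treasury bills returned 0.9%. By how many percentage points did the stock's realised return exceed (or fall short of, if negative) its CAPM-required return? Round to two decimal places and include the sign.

Realised HPR = (P1 + D1 − P0) / P0 = (196.24 + 2.52 − 183.58) / 183.58 = 15.18 / 183.58 = 8.2689%
MRP = 4.7% − 0.9% = 3.80%
CAPM required = R_f + β·MRP = 0.9% + 0.90 × 3.8% = 4.3200%
α = realised − required = 8.2689% − 4.3200% = +3.95%

+3.95%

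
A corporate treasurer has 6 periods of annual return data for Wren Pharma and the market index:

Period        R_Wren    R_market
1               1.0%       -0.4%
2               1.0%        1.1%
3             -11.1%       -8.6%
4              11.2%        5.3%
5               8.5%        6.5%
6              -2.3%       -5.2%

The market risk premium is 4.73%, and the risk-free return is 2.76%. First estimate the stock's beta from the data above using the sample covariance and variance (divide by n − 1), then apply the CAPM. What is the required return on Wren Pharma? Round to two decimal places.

Mean R_i = (1.0 + 1.0 − 11.1 + 11.2 + 8.5 − 2.3) / 6 = 1.3833%
Mean R_m = (-0.4 + 1.1 − 8.6 + 5.3 + 6.5 − 5.2) / 6 = -0.2167%
Σ(R_i − R̄_i)(R_m − R̄_m) = 224.5283  ⇒  Cov = 224.5283 / 5 = 44.9057
Σ(R_m − R̄_m)² = 172.4283  ⇒  Var(R_m) = 172.4283 / 5 = 34.4857
β = Cov / Var(R_m) = 44.9057 / 34.4857 = 1.3022
E(R) = R_f + β × MRP = 2.76% + 1.3022 × 4.73% = 8.92%

8.92%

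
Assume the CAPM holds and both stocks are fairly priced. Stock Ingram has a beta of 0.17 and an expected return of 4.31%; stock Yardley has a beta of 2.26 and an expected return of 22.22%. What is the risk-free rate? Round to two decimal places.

2.85%

Both satisfy E(R) = R_f + β·MRP, so the slope of the SML is
MRP = (22.22% − 4.31%) / (2.26 − 0.17) = 17.91% / 2.09 = 8.5694%
R_f = E(R_Ingram) − β_Ingram·MRP = 4.31% − 0.17 × 8.5694% = 2.8532%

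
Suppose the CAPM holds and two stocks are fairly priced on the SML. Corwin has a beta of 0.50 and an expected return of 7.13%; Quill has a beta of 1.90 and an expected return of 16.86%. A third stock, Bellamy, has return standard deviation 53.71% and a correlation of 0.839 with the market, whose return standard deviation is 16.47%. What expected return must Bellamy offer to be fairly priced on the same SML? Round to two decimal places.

22.67%

MRP = (16.86% − 7.13%) / (1.90 − 0.50) = 6.9500%
R_f = 7.13% − 0.50 × 6.9500% = 3.6550%
β_Bellamy = ρ·σ_i/σ_m = 0.839 × 53.71 / 16.47 = 2.7360
E(R_Bellamy) = R_f + β × MRP = 3.6550% + 2.7360 × 6.9500% = 22.67%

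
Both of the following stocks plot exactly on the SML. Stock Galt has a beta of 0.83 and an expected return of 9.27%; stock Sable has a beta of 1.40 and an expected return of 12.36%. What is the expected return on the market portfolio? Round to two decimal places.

Both satisfy E(R) = R_f + β·MRP, so the slope of the SML is
MRP = (12.36% − 9.27%) / (1.40 − 0.83) = 3.09% / 0.57 = 5.4211%
R_f = E(R_Galt) − β_Galt·MRP = 9.27% − 0.83 × 5.4211% = 4.7705%
E(R_m) = R_f + MRP = 4.7705% + 5.4211% = 10.19%

10.19%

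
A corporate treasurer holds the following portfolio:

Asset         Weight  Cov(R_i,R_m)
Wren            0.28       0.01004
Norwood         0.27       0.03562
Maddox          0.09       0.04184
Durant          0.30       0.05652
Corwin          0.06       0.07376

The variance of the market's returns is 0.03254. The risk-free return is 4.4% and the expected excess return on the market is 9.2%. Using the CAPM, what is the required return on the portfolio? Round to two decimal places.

β_Wren = 0.01004 / 0.03254 = 0.3085
β_Norwood = 0.03562 / 0.03254 = 1.0947
β_Maddox = 0.04184 / 0.03254 = 1.2858
β_Durant = 0.05652 / 0.03254 = 1.7369
β_Corwin = 0.07376 / 0.03254 = 2.2667
β_P = Σ w_i β_i = 0.28×0.3085 + 0.27×1.0947 + 0.09×1.2858 + 0.30×1.7369 + 0.06×2.2667 = 1.1547
E(R_P) = R_f + β_P × MRP = 4.4% + 1.1547 × 9.2% = 15.02%

15.02%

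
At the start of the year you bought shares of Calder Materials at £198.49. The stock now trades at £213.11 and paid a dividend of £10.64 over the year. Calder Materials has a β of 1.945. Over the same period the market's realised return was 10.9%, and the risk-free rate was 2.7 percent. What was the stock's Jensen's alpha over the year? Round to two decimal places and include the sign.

Realised HPR = (P1 + D1 − P0) / P0 = (213.11 + 10.64 − 198.49) / 198.49 = 25.26 / 198.49 = 12.7261%
MRP = 10.9% − 2.7% = 8.20%
CAPM required = R_f + β·MRP = 2.7% + 1.945 × 8.2% = 18.6490%
α = realised − required = 12.7261% − 18.6490% = -5.92%

-5.92%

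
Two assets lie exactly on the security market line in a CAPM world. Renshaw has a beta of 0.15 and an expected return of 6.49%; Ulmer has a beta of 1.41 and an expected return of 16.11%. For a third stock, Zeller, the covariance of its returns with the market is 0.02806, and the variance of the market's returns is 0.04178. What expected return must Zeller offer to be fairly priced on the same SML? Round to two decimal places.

MRP = (16.11% − 6.49%) / (1.41 − 0.15) = 7.6349%
R_f = 6.49% − 0.15 × 7.6349% = 5.3448%
β_Zeller = Cov / Var(R_m) = 0.02806 / 0.04178 = 0.6716
E(R_Zeller) = R_f + β × MRP = 5.3448% + 0.6716 × 7.6349% = 10.47%

10.47%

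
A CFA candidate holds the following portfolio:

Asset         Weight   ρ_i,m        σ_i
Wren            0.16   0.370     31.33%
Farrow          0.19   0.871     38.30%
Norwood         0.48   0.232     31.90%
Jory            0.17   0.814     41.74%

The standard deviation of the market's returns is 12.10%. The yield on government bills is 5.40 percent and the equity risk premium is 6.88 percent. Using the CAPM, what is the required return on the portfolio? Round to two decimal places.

15.36%

β_Wren = 0.370 × 31.33% / 12.10% = 0.9580
β_Farrow = 0.871 × 38.30% / 12.10% = 2.7570
β_Norwood = 0.232 × 31.90% / 12.10% = 0.6116
β_Jory = 0.814 × 41.74% / 12.10% = 2.8080
β_P = Σ w_i β_i = 0.16×0.9580 + 0.19×2.7570 + 0.48×0.6116 + 0.17×2.8080 = 1.4480
E(R_P) = R_f + β_P × MRP = 5.40% + 1.4480 × 6.88% = 15.36%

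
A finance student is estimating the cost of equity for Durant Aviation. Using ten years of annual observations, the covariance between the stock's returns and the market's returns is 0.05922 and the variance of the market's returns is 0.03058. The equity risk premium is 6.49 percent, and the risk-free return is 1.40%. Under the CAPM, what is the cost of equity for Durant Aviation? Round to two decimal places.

13.97%

β = Cov(R_i, R_m) / Var(R_m) = 0.05922 / 0.03058 = 1.9366
E(R) = R_f + β × MRP = 1.40% + 1.9366 × 6.49% = 13.97%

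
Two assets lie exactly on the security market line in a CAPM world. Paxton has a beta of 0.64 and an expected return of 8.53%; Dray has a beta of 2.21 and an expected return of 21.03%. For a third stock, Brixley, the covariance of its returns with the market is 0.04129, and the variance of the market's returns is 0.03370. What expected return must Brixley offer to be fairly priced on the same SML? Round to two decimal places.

13.19%

MRP = (21.03% − 8.53%) / (2.21 − 0.64) = 7.9618%
R_f = 8.53% − 0.64 × 7.9618% = 3.4344%
β_Brixley = Cov / Var(R_m) = 0.04129 / 0.03370 = 1.2252
E(R_Brixley) = R_f + β × MRP = 3.4344% + 1.2252 × 7.9618% = 13.19%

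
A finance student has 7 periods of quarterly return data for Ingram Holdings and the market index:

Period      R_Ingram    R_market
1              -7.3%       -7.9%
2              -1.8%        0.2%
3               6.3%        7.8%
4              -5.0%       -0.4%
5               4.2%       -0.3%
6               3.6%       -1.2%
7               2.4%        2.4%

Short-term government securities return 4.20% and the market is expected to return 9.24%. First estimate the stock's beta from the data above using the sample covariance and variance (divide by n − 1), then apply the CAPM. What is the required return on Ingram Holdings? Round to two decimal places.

Mean R_i = (-7.3 − 1.8 + 6.3 − 5.0 + 4.2 + 3.6 + 2.4) / 7 = 0.3429%
Mean R_m = (-7.9 + 0.2 + 7.8 − 0.4 − 0.3 − 1.2 + 2.4) / 7 = 0.0857%
Σ(R_i − R̄_i)(R_m − R̄_m) = 108.4243  ⇒  Cov = 108.4243 / 6 = 18.0707
Σ(R_m − R̄_m)² = 130.6886  ⇒  Var(R_m) = 130.6886 / 6 = 21.7814
β = Cov / Var(R_m) = 18.0707 / 21.7814 = 0.8296
MRP = 9.24% − 4.20% = 5.04%
E(R) = R_f + β × MRP = 4.20% + 0.8296 × 5.04% = 8.38%

8.38%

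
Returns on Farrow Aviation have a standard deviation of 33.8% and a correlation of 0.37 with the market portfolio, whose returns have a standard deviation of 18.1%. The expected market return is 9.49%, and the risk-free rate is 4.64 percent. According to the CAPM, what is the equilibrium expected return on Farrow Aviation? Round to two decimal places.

7.99%

β = ρ × σ_i / σ_m = 0.37 × 33.8% / 18.1% = 0.6909
MRP = 9.49% − 4.64% = 4.85%
E(R) = 4.64% + 0.6909 × 4.85% = 7.99%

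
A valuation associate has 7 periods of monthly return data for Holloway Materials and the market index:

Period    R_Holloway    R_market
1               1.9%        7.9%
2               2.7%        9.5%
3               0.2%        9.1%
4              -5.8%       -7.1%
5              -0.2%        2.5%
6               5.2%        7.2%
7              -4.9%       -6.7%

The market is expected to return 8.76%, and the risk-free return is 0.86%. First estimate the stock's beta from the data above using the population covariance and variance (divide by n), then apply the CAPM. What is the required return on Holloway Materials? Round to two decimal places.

Mean R_i = (1.9 + 2.7 + 0.2 − 5.8 − 0.2 + 5.2 − 4.9) / 7 = -0.1286%
Mean R_m = (7.9 + 9.5 + 9.1 − 7.1 + 2.5 + 7.2 − 6.7) / 7 = 3.2000%
Σ(R_i − R̄_i)(R_m − R̄_m) = 156.3100  ⇒  Cov = 156.3100 / 7 = 22.3300
Σ(R_m − R̄_m)² = 317.1800  ⇒  Var(R_m) = 317.1800 / 7 = 45.3114
β = Cov / Var(R_m) = 22.3300 / 45.3114 = 0.4928
MRP = 8.76% − 0.86% = 7.90%
E(R) = R_f + β × MRP = 0.86% + 0.4928 × 7.90% = 4.75%

4.75%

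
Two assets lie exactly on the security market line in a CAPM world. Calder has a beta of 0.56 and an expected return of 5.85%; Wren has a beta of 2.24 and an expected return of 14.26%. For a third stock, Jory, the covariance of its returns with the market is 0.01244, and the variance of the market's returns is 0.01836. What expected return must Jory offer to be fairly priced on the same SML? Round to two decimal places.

6.44%

MRP = (14.26% − 5.85%) / (2.24 − 0.56) = 5.0060%
R_f = 5.85% − 0.56 × 5.0060% = 3.0466%
β_Jory = Cov / Var(R_m) = 0.01244 / 0.01836 = 0.6776
E(R_Jory) = R_f + β × MRP = 3.0466% + 0.6776 × 5.0060% = 6.44%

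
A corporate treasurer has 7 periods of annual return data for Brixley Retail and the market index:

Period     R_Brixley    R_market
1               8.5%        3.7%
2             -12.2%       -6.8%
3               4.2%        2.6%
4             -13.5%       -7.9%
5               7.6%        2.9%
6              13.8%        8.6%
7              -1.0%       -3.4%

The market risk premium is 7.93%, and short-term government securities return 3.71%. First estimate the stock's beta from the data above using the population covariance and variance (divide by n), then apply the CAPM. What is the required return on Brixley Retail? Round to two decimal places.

17.09%

Mean R_i = (8.5 − 12.2 + 4.2 − 13.5 + 7.6 + 13.8 − 1.0) / 7 = 1.0571%
Mean R_m = (3.7 − 6.8 + 2.6 − 7.9 + 2.9 + 8.6 − 3.4) / 7 = -0.0429%
Σ(R_i − R̄_i)(R_m − R̄_m) = 376.4171  ⇒  Cov = 376.4171 / 7 = 53.7739
Σ(R_m − R̄_m)² = 223.0171  ⇒  Var(R_m) = 223.0171 / 7 = 31.8596
β = Cov / Var(R_m) = 53.7739 / 31.8596 = 1.6878
E(R) = R_f + β × MRP = 3.71% + 1.6878 × 7.93% = 17.09%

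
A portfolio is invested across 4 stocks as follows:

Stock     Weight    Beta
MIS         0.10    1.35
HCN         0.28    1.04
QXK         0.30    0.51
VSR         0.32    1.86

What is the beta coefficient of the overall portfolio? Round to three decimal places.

β_P = Σ w_i β_i = 0.10×1.35 + 0.28×1.04 + 0.30×0.51 + 0.32×1.86 = 1.1744

1.174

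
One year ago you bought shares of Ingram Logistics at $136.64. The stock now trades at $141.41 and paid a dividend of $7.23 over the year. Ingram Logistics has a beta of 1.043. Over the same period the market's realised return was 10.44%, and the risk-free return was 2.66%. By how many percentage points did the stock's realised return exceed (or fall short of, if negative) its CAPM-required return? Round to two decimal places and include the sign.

Realised HPR = (P1 + D1 − P0) / P0 = (141.41 + 7.23 − 136.64) / 136.64 = 12.00 / 136.64 = 8.7822%
MRP = 10.44% − 2.66% = 7.78%
CAPM required = R_f + β·MRP = 2.66% + 1.043 × 7.78% = 10.77454%
α = realised − required = 8.7822% − 10.77454% = -1.99%

-1.99%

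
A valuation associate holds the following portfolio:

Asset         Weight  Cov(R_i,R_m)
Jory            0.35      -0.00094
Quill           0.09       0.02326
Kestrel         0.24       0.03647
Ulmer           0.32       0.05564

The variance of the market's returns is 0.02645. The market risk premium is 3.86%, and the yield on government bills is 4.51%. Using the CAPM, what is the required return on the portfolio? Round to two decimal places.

β_Jory = -0.00094 / 0.02645 = -0.0355
β_Quill = 0.02326 / 0.02645 = 0.8794
β_Kestrel = 0.03647 / 0.02645 = 1.3788
β_Ulmer = 0.05564 / 0.02645 = 2.1036
β_P = Σ w_i β_i = 0.35×-0.0355 + 0.09×0.8794 + 0.24×1.3788 + 0.32×2.1036 = 1.0708
E(R_P) = R_f + β_P × MRP = 4.51% + 1.0708 × 3.86% = 8.64%

8.64%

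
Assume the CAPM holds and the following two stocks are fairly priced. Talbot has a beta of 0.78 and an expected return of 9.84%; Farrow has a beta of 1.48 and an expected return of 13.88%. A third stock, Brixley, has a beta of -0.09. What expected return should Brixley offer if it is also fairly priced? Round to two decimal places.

MRP (SML slope) = (13.88% − 9.84%) / (1.48 − 0.78) = 4.04% / 0.70 = 5.7714%
R_f (intercept) = 9.84% − 0.78 × 5.7714% = 5.3383%
E(R_Brixley) = R_f + β × MRP = 5.3383% + -0.09 × 5.7714% = 4.82%

4.82%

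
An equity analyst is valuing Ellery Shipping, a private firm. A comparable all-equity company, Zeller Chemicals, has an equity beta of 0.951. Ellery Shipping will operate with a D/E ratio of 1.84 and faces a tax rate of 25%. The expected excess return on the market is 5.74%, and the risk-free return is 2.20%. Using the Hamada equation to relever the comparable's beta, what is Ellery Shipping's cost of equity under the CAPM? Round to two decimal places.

15.19%

β_L = β_U × [1 + (1 − t)(D/E)] = 0.951 × [1 + (1 − 0.25) × 1.84]
    = 0.951 × [1 + 0.75 × 1.84] = 0.951 × 2.3800 = 2.2634
E(R) = R_f + β_L × MRP = 2.20% + 2.2634 × 5.74% = 15.19%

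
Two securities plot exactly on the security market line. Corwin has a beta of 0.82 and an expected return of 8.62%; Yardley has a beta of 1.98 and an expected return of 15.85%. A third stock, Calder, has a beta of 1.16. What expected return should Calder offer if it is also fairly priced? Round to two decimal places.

10.74%

MRP (SML slope) = (15.85% − 8.62%) / (1.98 − 0.82) = 7.23% / 1.16 = 6.2328%
R_f (intercept) = 8.62% − 0.82 × 6.2328% = 3.5091%
E(R_Calder) = R_f + β × MRP = 3.5091% + 1.16 × 6.2328% = 10.74%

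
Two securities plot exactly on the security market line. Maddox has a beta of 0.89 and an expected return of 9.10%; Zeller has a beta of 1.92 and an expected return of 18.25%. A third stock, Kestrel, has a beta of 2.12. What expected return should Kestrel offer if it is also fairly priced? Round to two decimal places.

20.03%

MRP (SML slope) = (18.25% − 9.10%) / (1.92 − 0.89) = 9.15% / 1.03 = 8.8835%
R_f (intercept) = 9.10% − 0.89 × 8.8835% = 1.1937%
E(R_Kestrel) = R_f + β × MRP = 1.1937% + 2.12 × 8.8835% = 20.03%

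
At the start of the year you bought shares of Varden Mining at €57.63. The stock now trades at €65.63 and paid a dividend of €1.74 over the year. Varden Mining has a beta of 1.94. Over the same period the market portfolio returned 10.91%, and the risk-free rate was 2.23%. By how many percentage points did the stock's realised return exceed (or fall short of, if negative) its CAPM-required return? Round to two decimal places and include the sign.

-2.17%

Realised HPR = (P1 + D1 − P0) / P0 = (65.63 + 1.74 − 57.63) / 57.63 = 9.74 / 57.63 = 16.9009%
MRP = 10.91% − 2.23% = 8.68%
CAPM required = R_f + β·MRP = 2.23% + 1.94 × 8.68% = 19.0692%
α = realised − required = 16.9009% − 19.0692% = -2.17%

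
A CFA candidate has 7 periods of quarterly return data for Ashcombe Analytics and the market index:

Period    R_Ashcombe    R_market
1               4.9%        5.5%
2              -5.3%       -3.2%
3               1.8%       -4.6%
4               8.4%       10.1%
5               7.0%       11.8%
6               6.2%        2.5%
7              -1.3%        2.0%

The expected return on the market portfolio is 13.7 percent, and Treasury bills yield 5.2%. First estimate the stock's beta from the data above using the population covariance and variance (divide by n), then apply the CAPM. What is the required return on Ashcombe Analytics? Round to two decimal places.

10.42%

Mean R_i = (4.9 − 5.3 + 1.8 + 8.4 + 7.0 + 6.2 − 1.3) / 7 = 3.1000%
Mean R_m = (5.5 − 3.2 − 4.6 + 10.1 + 11.8 + 2.5 + 2.0) / 7 = 3.4429%
Σ(R_i − R̄_i)(R_m − R̄_m) = 141.2600  ⇒  Cov = 141.2600 / 7 = 20.1800
Σ(R_m − R̄_m)² = 230.1771  ⇒  Var(R_m) = 230.1771 / 7 = 32.8824
β = Cov / Var(R_m) = 20.1800 / 32.8824 = 0.6137
MRP = 13.7% − 5.2% = 8.50%
E(R) = R_f + β × MRP = 5.2% + 0.6137 × 8.5% = 10.42%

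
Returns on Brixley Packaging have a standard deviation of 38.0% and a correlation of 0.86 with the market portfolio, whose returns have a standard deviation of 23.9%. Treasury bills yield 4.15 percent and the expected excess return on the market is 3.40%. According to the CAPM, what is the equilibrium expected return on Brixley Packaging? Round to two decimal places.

8.80%

β = ρ × σ_i / σ_m = 0.86 × 38.0% / 23.9% = 1.3674
E(R) = 4.15% + 1.3674 × 3.40% = 8.80%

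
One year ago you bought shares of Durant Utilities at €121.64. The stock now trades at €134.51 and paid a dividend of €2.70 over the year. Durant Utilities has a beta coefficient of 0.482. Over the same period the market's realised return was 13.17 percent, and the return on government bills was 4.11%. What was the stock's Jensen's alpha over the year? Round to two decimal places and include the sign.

+4.32%

Realised HPR = (P1 + D1 − P0) / P0 = (134.51 + 2.70 − 121.64) / 121.64 = 15.57 / 121.64 = 12.8001%
MRP = 13.17% − 4.11% = 9.06%
CAPM required = R_f + β·MRP = 4.11% + 0.482 × 9.06% = 8.47692%
α = realised − required = 12.8001% − 8.47692% = +4.32%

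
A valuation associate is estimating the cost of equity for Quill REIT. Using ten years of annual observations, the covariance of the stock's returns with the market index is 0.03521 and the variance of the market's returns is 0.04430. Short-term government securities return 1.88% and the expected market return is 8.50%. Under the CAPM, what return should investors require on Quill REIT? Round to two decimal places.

7.14%

β = Cov(R_i, R_m) / Var(R_m) = 0.03521 / 0.04430 = 0.7948
MRP = 8.50% − 1.88% = 6.62%
E(R) = R_f + β × MRP = 1.88% + 0.7948 × 6.62% = 7.14%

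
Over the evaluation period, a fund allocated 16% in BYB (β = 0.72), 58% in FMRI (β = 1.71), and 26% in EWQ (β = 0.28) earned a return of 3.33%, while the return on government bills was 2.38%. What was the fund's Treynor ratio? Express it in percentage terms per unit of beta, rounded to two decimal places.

β_P = 0.16×0.72 + 0.58×1.71 + 0.26×0.28 = 1.1798
Treynor = (R_P − R_f) / β_P = (3.33% − 2.38%) / 1.1798 = 0.95% / 1.1798 = 0.81%

0.81%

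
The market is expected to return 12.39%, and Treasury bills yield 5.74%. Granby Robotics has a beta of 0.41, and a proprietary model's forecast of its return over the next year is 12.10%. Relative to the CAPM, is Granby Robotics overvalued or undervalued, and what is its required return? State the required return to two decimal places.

MRP = 12.39% − 5.74% = 6.65%
Required return = R_f + β·MRP = 5.74% + 0.41 × 6.65% = 8.47%
Forecast 12.10% > required 8.47% → the stock plots above the SML → undervalued.

Undervalued; required return 8.47%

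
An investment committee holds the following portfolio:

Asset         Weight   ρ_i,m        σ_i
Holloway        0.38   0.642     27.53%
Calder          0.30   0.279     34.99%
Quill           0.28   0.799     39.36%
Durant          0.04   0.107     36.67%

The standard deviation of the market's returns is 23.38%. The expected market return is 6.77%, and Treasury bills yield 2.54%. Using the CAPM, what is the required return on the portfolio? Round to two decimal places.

β_Holloway = 0.642 × 27.53% / 23.38% = 0.7560
β_Calder = 0.279 × 34.99% / 23.38% = 0.4175
β_Quill = 0.799 × 39.36% / 23.38% = 1.3451
β_Durant = 0.107 × 36.67% / 23.38% = 0.1678
β_P = Σ w_i β_i = 0.38×0.7560 + 0.30×0.4175 + 0.28×1.3451 + 0.04×0.1678 = 0.7959
MRP = 6.77% − 2.54% = 4.23%
E(R_P) = R_f + β_P × MRP = 2.54% + 0.7959 × 4.23% = 5.91%

5.91%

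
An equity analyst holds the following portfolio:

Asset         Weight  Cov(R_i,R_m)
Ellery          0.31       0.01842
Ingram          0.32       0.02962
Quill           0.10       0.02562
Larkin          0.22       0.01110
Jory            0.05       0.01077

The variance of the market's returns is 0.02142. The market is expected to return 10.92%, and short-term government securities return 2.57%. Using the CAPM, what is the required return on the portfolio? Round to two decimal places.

10.65%

β_Ellery = 0.01842 / 0.02142 = 0.8599
β_Ingram = 0.02962 / 0.02142 = 1.3828
β_Quill = 0.02562 / 0.02142 = 1.1961
β_Larkin = 0.01110 / 0.02142 = 0.5182
β_Jory = 0.01077 / 0.02142 = 0.5028
β_P = Σ w_i β_i = 0.31×0.8599 + 0.32×1.3828 + 0.10×1.1961 + 0.22×0.5182 + 0.05×0.5028 = 0.9678
MRP = 10.92% − 2.57% = 8.35%
E(R_P) = R_f + β_P × MRP = 2.57% + 0.9678 × 8.35% = 10.65%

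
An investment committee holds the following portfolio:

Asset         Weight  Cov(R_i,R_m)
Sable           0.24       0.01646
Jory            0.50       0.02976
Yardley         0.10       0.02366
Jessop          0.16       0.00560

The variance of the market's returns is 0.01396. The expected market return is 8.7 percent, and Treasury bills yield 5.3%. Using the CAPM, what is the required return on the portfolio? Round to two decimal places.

10.68%

β_Sable = 0.01646 / 0.01396 = 1.1791
β_Jory = 0.02976 / 0.01396 = 2.1318
β_Yardley = 0.02366 / 0.01396 = 1.6948
β_Jessop = 0.00560 / 0.01396 = 0.4011
β_P = Σ w_i β_i = 0.24×1.1791 + 0.50×2.1318 + 0.10×1.6948 + 0.16×0.4011 = 1.5825
MRP = 8.7% − 5.3% = 3.40%
E(R_P) = R_f + β_P × MRP = 5.3% + 1.5825 × 3.4% = 10.68%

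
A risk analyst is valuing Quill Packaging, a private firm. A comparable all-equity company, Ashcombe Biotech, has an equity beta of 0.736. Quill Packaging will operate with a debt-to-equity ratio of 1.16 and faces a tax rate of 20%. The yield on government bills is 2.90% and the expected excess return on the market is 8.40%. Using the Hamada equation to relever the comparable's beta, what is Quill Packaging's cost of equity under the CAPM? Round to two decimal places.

14.82%

β_L = β_U × [1 + (1 − t)(D/E)] = 0.736 × [1 + (1 − 0.20) × 1.16]
    = 0.736 × [1 + 0.80 × 1.16] = 0.736 × 1.9280 = 1.4190
E(R) = R_f + β_L × MRP = 2.90% + 1.4190 × 8.40% = 14.82%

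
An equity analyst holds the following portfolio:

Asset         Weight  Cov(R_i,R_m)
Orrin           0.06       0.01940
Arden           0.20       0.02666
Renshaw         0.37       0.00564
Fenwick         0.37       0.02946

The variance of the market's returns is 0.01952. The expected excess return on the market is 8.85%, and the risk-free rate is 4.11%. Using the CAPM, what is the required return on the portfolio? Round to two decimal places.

12.94%

β_Orrin = 0.01940 / 0.01952 = 0.9939
β_Arden = 0.02666 / 0.01952 = 1.3658
β_Renshaw = 0.00564 / 0.01952 = 0.2889
β_Fenwick = 0.02946 / 0.01952 = 1.5092
β_P = Σ w_i β_i = 0.06×0.9939 + 0.20×1.3658 + 0.37×0.2889 + 0.37×1.5092 = 0.9981
E(R_P) = R_f + β_P × MRP = 4.11% + 0.9981 × 8.85% = 12.94%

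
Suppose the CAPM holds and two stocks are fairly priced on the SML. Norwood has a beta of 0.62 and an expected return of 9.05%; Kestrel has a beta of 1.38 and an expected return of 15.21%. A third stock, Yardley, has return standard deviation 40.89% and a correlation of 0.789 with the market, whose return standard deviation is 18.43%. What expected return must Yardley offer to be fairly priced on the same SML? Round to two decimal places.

MRP = (15.21% − 9.05%) / (1.38 − 0.62) = 8.1053%
R_f = 9.05% − 0.62 × 8.1053% = 4.0247%
β_Yardley = ρ·σ_i/σ_m = 0.789 × 40.89 / 18.43 = 1.7505
E(R_Yardley) = R_f + β × MRP = 4.0247% + 1.7505 × 8.1053% = 18.21%

18.21%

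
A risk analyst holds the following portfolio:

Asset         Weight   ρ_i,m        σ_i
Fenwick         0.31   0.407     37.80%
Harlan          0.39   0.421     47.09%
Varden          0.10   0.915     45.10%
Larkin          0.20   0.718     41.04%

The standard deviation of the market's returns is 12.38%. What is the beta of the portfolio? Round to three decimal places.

β_Fenwick = 0.407 × 37.80% / 12.38% = 1.2427
β_Harlan = 0.421 × 47.09% / 12.38% = 1.6014
β_Varden = 0.915 × 45.10% / 12.38% = 3.3333
β_Larkin = 0.718 × 41.04% / 12.38% = 2.3802
β_P = Σ w_i β_i = 0.31×1.2427 + 0.39×1.6014 + 0.10×3.3333 + 0.20×2.3802 = 1.8192

1.819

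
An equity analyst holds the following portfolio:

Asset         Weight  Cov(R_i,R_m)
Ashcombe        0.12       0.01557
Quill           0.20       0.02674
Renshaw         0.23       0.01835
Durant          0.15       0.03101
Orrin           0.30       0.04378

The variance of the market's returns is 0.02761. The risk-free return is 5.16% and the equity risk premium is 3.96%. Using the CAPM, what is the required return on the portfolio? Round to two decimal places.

9.35%

β_Ashcombe = 0.01557 / 0.02761 = 0.5639
β_Quill = 0.02674 / 0.02761 = 0.9685
β_Renshaw = 0.01835 / 0.02761 = 0.6646
β_Durant = 0.03101 / 0.02761 = 1.1231
β_Orrin = 0.04378 / 0.02761 = 1.5857
β_P = Σ w_i β_i = 0.12×0.5639 + 0.20×0.9685 + 0.23×0.6646 + 0.15×1.1231 + 0.30×1.5857 = 1.0584
E(R_P) = R_f + β_P × MRP = 5.16% + 1.0584 × 3.96% = 9.35%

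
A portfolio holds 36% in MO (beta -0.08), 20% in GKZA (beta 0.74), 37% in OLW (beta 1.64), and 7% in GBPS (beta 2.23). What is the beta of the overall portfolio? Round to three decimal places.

0.882

β_P = Σ w_i β_i = 0.36×-0.08 + 0.20×0.74 + 0.37×1.64 + 0.07×2.23 = 0.8821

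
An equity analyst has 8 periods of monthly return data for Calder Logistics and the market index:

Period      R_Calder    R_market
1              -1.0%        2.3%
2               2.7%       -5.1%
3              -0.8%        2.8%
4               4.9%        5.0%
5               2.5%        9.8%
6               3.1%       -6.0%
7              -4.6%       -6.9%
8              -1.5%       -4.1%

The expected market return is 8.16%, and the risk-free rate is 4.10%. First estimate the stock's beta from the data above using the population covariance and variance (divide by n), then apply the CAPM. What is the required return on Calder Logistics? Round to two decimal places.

4.90%

Mean R_i = (-1.0 + 2.7 − 0.8 + 4.9 + 2.5 + 3.1 − 4.6 − 1.5) / 8 = 0.6625%
Mean R_m = (2.3 − 5.1 + 2.8 + 5.0 + 9.8 − 6.0 − 6.9 − 4.1) / 8 = -0.2750%
Σ(R_i − R̄_i)(R_m − R̄_m) = 51.4375  ⇒  Cov = 51.4375 / 8 = 6.4297
Σ(R_m − R̄_m)² = 259.9950  ⇒  Var(R_m) = 259.9950 / 8 = 32.4994
β = Cov / Var(R_m) = 6.4297 / 32.4994 = 0.1978
MRP = 8.16% − 4.10% = 4.06%
E(R) = R_f + β × MRP = 4.10% + 0.1978 × 4.06% = 4.90%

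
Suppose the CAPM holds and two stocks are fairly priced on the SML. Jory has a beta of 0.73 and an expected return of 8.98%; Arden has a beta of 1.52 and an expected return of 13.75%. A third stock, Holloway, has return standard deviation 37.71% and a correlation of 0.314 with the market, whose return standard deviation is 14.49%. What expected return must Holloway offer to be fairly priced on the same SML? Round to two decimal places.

9.51%

MRP = (13.75% − 8.98%) / (1.52 − 0.73) = 6.0380%
R_f = 8.98% − 0.73 × 6.0380% = 4.5723%
β_Holloway = ρ·σ_i/σ_m = 0.314 × 37.71 / 14.49 = 0.8172
E(R_Holloway) = R_f + β × MRP = 4.5723% + 0.8172 × 6.0380% = 9.51%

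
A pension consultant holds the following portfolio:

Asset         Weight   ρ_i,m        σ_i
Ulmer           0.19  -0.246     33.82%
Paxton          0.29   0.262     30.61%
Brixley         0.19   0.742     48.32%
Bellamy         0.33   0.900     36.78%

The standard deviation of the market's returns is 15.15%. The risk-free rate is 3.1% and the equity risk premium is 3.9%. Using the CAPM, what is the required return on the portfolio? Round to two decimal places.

7.86%

β_Ulmer = -0.246 × 33.82% / 15.15% = -0.5492
β_Paxton = 0.262 × 30.61% / 15.15% = 0.5294
β_Brixley = 0.742 × 48.32% / 15.15% = 2.3666
β_Bellamy = 0.900 × 36.78% / 15.15% = 2.1850
β_P = Σ w_i β_i = 0.19×-0.5492 + 0.29×0.5294 + 0.19×2.3666 + 0.33×2.1850 = 1.2199
E(R_P) = R_f + β_P × MRP = 3.1% + 1.2199 × 3.9% = 7.86%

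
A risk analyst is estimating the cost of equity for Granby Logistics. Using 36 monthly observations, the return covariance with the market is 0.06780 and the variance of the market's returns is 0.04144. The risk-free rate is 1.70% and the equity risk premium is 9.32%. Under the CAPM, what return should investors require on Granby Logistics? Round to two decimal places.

16.95%

β = Cov(R_i, R_m) / Var(R_m) = 0.06780 / 0.04144 = 1.6361
E(R) = R_f + β × MRP = 1.70% + 1.6361 × 9.32% = 16.95%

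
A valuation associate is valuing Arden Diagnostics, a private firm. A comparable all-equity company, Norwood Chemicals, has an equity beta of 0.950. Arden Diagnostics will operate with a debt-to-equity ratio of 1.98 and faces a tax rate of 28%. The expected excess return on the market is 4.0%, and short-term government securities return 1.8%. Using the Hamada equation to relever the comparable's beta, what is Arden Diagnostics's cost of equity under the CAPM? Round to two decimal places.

β_L = β_U × [1 + (1 − t)(D/E)] = 0.950 × [1 + (1 − 0.28) × 1.98]
    = 0.950 × [1 + 0.72 × 1.98] = 0.950 × 2.4256 = 2.3043
E(R) = R_f + β_L × MRP = 1.8% + 2.3043 × 4.0% = 11.02%

11.02%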